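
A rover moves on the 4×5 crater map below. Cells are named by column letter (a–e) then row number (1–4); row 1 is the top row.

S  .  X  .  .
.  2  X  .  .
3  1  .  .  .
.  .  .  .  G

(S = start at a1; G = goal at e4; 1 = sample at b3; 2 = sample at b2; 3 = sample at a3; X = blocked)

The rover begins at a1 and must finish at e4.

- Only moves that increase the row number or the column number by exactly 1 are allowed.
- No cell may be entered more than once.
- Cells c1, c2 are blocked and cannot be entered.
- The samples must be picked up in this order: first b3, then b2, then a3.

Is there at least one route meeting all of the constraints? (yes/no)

no

b2 lies above b3, so going from b3 to b2 would need an upward move — but moves only go right/down, so b3 cannot be visited before b2.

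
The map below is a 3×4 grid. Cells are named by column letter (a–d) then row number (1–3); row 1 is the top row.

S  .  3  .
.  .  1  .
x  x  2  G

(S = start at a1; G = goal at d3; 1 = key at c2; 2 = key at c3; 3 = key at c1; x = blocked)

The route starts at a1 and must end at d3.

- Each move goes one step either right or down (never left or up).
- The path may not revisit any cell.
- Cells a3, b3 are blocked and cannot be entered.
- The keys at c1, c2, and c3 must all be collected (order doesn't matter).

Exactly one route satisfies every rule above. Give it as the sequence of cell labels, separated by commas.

Moves only go right or down, so the column and row indices never decrease.
Route from a1: right 2 to c1, down 2 to c3, right 1 to d3 — 5 moves in all.
Check: all required cells visited.

a1, b1, c1, c2, c3, d3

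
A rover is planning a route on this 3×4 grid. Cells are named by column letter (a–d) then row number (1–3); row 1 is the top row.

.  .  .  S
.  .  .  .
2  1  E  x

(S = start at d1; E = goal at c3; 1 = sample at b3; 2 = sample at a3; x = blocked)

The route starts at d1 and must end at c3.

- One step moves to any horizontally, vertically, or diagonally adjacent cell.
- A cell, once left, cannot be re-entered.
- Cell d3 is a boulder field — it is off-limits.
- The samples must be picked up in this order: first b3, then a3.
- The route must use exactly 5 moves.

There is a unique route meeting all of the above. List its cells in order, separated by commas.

d1, c2, b3, a3, b2, c3

The waypoints must appear in the order b3, a3, with no cell reused.
Route from d1: down-left 2 to b3, left 1 to a3, up-right 1 to b2, down-right 1 to c3 — 5 moves in all.
Check: order respected (1 at step 2, 2 at step 3); 5 moves as required.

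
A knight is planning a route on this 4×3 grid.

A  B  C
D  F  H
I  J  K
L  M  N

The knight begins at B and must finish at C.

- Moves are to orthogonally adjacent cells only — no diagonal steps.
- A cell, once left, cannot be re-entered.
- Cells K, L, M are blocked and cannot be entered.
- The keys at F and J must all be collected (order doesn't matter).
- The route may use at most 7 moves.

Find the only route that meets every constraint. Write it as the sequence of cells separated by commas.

The budget equals the shortest possible length, so every move has to be on a shortest route through the required cells.
Route from B: left to A, 2× down (reaching I), right to J, up to F, right to H, up to C — 7 moves in all.
Check: all required cells visited; 7 ≤ 7 moves.

B, A, D, I, J, F, H, C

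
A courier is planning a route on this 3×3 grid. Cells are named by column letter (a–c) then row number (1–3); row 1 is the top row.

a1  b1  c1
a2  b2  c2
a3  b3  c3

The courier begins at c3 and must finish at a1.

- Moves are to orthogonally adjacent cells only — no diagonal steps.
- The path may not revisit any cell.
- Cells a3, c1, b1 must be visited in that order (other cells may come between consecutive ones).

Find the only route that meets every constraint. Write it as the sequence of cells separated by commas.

c3, b3, a3, a2, b2, c2, c1, b1, a1

The waypoints must appear in the order a3, c1, b1, with no cell reused.
Route from c3: 2× left (reaching a3), up to a2, 2× right (reaching c2), up to c1, 2× left (reaching a1) — 8 moves in all.
Check: order respected (a3 at step 2, c1 at step 6, b1 at step 7).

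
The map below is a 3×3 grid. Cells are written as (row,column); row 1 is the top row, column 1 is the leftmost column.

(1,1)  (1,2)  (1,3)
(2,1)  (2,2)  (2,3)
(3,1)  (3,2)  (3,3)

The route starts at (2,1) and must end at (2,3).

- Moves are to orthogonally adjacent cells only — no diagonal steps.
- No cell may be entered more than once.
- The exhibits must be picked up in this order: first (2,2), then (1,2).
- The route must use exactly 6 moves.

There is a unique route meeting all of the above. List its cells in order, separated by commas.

(2,1), (3,1), (3,2), (2,2), (1,2), (1,3), (2,3)

The waypoints must appear in the order (2,2), (1,2), with no cell reused.
Route from (2,1): down 1 to (3,1), right 1 to (3,2), up 2 to (1,2), right 1 to (1,3), down 1 to (2,3) — 6 moves in all.
Check: order respected ((2,2) at step 3, (1,2) at step 4); 6 moves as required.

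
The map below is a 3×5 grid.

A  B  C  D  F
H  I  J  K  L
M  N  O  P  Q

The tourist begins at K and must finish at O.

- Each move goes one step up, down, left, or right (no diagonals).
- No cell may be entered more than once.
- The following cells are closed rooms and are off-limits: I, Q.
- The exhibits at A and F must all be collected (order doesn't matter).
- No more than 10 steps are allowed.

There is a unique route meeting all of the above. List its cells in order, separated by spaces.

K L F D C B A H M N O

Any route must reach A and F and still end at O within 10 moves, so the order of the required stops is forced.
Route from K: right 1 to L, up 1 to F, left 4 to A, down 2 to M, right 2 to O — 10 moves in all.
Check: all required cells visited; 10 ≤ 10 moves.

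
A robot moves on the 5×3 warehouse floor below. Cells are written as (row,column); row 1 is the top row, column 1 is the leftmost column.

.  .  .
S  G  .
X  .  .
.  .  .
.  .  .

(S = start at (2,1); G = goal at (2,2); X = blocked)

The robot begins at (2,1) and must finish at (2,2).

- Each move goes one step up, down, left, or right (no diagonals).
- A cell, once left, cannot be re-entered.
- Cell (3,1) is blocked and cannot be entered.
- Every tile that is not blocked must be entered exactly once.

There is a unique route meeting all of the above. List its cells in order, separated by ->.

Need to visit all 14 open cells exactly once, starting at (2,1) and ending at (2,2).
Cell (5,1) has only two open neighbours ((4,1) and (5,2)), so the path must pass straight through it: one of those is the cell it's entered from and the other is where it exits.
Route from (2,1): up 1 to (1,1), right 2 to (1,3), down 4 to (5,3), left 2 to (5,1), up 1 to (4,1), right 1 to (4,2), up 2 to (2,2) — 13 moves in all.
Check: all 14 open cells covered.

(2,1) -> (1,1) -> (1,2) -> (1,3) -> (2,3) -> (3,3) -> (4,3) -> (5,3) -> (5,2) -> (5,1) -> (4,1) -> (4,2) -> (3,2) -> (2,2)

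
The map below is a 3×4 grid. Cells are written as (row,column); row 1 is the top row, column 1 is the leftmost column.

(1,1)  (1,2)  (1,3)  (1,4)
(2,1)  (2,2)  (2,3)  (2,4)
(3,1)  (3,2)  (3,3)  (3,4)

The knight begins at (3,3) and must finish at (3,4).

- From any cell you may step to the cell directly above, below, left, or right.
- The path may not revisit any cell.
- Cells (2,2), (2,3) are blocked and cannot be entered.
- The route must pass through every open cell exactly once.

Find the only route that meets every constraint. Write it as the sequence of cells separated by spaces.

Need to visit all 10 open cells exactly once, starting at (3,3) and ending at (3,4).
Cell (1,2) has only two open neighbours ((1,1) and (1,3)), so the path must pass straight through it: one of those is the cell it's entered from and the other is where it exits.
Route from (3,3): left 2 to (3,1), up 2 to (1,1), right 3 to (1,4), down 2 to (3,4) — 9 moves in all.
Check: all 10 open cells covered.

(3,3) (3,2) (3,1) (2,1) (1,1) (1,2) (1,3) (1,4) (2,4) (3,4)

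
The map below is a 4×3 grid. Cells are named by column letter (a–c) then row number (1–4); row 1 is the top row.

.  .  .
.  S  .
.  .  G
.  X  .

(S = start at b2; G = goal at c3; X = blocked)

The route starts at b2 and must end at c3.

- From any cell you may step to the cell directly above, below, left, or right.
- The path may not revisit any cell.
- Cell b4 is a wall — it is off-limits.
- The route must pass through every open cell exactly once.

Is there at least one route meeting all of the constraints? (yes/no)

Cell a4 has only one open neighbour but is neither the start nor the goal, so a Hamiltonian route would have to both enter and leave it through the same neighbour — impossible without revisiting.

no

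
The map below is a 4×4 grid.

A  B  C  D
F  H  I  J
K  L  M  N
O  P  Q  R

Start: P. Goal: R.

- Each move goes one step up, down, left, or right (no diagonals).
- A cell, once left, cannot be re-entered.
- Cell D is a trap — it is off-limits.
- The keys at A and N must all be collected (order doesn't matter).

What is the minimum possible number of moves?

10

Any route passes through A and N in some order between P and R. Summing Manhattan distances along each leg and taking the cheapest ordering (P → A → N → R) gives a lower bound of 4 + 5 + 1 = 10 moves.
A route of 10 moves achieves this: P → L → H → F → A → B → C → I → M → N → R.
Since 10 matches the lower bound, it is optimal.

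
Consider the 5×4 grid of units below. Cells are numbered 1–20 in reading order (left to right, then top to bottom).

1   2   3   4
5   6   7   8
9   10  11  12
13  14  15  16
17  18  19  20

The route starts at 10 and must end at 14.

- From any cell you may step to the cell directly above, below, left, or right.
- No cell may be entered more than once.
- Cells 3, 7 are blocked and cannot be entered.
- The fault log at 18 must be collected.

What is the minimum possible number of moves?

5

Any route passes through 18 somewhere between 10 and 14. Summing Manhattan distances along the two legs (10 → 18 → 14) gives a lower bound of 2 + 1 = 3 moves.
The shortest route satisfying every rule uses 5 moves: 10 → 9 → 13 → 17 → 18 → 14.
The no-revisit rule (legs can't share cells) pushes the minimum above the 3-move bound; an exhaustive check rules out every length from 3 to 4, leaving 5 as the minimum.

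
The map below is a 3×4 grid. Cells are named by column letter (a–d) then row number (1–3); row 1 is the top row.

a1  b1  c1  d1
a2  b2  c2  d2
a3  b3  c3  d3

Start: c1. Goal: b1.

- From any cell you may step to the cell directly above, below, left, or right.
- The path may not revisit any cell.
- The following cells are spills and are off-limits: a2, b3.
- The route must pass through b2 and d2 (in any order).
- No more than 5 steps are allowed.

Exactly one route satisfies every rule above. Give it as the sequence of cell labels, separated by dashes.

Any route must reach b2 and d2 and still end at b1 within 5 moves, so the order of the required stops is forced.
Route from c1: right 1 to d1, down 1 to d2, left 2 to b2, up 1 to b1 — 5 moves in all.
Check: all required cells visited; 5 ≤ 5 moves.

c1 - d1 - d2 - c2 - b2 - b1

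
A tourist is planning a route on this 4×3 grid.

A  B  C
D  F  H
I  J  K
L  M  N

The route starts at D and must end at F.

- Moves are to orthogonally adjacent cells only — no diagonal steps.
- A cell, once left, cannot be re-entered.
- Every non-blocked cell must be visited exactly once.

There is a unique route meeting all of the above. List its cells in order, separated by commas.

D, A, B, C, H, K, N, M, L, I, J, F

Need to visit all 12 open cells exactly once, starting at D and ending at F.
Cell C has only two open neighbours (H and B), so the path must pass straight through it: one of those is the cell it's entered from and the other is where it exits.
Route from D: up 1 to A, right 2 to C, down 3 to N, left 2 to L, up 1 to I, right 1 to J, up 1 to F — 11 moves in all.
Check: all 12 open cells covered.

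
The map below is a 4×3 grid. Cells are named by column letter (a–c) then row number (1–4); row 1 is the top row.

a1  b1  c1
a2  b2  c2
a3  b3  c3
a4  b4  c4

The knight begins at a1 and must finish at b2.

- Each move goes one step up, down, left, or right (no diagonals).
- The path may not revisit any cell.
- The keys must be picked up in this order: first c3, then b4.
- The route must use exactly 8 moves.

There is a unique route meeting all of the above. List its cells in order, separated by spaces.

The waypoints must appear in the order c3, b4, with no cell reused.
Route from a1: right 2 to c1, down 3 to c4, left 1 to b4, up 2 to b2 — 8 moves in all.
Check: order respected (c3 at step 4, b4 at step 6); 8 moves as required.

a1 b1 c1 c2 c3 c4 b4 b3 b2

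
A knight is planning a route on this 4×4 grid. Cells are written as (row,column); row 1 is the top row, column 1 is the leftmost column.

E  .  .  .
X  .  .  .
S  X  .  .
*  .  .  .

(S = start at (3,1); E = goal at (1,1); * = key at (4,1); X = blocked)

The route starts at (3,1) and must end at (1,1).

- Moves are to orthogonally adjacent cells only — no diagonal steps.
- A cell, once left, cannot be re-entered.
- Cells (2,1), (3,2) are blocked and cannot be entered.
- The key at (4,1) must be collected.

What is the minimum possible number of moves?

8

Any route passes through (4,1) somewhere between (3,1) and (1,1). Summing Manhattan distances along the two legs ((3,1) → (4,1) → (1,1)) gives a lower bound of 1 + 3 = 4 moves.
That bound ignores the blocked cells. Measuring each leg by the fewest moves that actually steer around them ((3,1)→(4,1): 1; (4,1)→(1,1): 7) raises the lower bound to 8.
A route of 8 moves exists: (3,1) → (4,1) → (4,2) → (4,3) → (3,3) → (2,3) → (1,3) → (1,2) → (1,1).
Since 8 matches that lower bound, it is optimal.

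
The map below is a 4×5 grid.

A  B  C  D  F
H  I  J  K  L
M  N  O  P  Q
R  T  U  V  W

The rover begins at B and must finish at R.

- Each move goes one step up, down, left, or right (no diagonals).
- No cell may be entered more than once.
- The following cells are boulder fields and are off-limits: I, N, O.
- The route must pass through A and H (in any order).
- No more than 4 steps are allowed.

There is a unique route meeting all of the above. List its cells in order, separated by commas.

B, A, H, M, R

Any route must reach A and H and still end at R within 4 moves, so the order of the required stops is forced.
Route from B: left to A, 3× down (reaching R) — 4 moves in all.
Check: all required cells visited; 4 ≤ 4 moves.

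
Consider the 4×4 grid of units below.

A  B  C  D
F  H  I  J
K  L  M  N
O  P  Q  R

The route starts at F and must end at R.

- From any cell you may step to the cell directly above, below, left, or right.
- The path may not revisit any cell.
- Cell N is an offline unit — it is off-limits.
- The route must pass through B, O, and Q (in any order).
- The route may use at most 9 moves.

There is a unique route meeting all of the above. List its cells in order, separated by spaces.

The budget equals the shortest possible length, so every move has to be on a shortest route through the required cells.
Route from F: up to A, right to B, 2× down (reaching L), left to K, down to O, 3× right (reaching R) — 9 moves in all.
Check: all required cells visited; 9 ≤ 9 moves.

F A B H L K O P Q R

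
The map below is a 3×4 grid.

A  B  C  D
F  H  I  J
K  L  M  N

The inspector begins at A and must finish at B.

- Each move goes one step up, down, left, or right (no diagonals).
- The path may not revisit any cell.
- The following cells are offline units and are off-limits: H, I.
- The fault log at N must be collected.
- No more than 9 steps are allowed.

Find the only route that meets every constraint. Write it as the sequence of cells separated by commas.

The budget equals the shortest possible length, so every move has to be on a shortest route through the required cells.
Route from A: 2× down (reaching K), 3× right (reaching N), 2× up (reaching D), 2× left (reaching B) — 9 moves in all.
Check: all required cells visited; 9 ≤ 9 moves.

A, F, K, L, M, N, J, D, C, B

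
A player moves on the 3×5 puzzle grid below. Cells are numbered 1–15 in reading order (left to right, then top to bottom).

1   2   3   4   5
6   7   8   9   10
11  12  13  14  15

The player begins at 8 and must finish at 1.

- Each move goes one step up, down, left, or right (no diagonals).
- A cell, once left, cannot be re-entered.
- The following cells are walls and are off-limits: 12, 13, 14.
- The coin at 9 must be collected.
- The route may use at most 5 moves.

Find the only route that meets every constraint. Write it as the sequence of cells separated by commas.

Any route must reach 9 and still end at 1 within 5 moves, so the order of the required stops is forced.
Route from 8: right to 9, up to 4, 3× left (reaching 1) — 5 moves in all.
Check: all required cells visited; 5 ≤ 5 moves.

8, 9, 4, 3, 2, 1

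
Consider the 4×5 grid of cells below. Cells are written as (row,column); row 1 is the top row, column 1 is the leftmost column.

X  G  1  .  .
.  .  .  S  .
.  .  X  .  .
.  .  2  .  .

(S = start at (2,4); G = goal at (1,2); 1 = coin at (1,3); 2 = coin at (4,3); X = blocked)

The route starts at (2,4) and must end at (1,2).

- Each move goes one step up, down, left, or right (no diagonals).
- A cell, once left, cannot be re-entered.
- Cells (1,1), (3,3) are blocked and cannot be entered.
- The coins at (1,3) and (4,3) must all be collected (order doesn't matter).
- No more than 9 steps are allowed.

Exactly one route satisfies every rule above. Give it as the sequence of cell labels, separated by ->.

(2,4) -> (3,4) -> (4,4) -> (4,3) -> (4,2) -> (3,2) -> (2,2) -> (2,3) -> (1,3) -> (1,2)

The budget equals the shortest possible length, so every move has to be on a shortest route through the required cells.
Route from (2,4): 2× down (reaching (4,4)), 2× left (reaching (4,2)), 2× up (reaching (2,2)), right to (2,3), up to (1,3), left to (1,2) — 9 moves in all.
Check: all required cells visited; 9 ≤ 9 moves.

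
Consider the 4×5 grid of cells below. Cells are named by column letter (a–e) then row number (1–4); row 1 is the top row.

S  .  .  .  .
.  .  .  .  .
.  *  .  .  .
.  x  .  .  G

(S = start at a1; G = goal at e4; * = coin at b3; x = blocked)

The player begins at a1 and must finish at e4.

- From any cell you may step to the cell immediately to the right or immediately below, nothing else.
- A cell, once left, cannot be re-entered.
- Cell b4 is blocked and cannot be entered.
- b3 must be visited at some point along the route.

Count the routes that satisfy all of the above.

A right/down-only route from a1 to e4 makes exactly 3 down-moves and 4 right-moves in some order.
With no other constraints that would be C(7,3) = 35 routes.
Split at b3 and multiply the segment counts (each segment already excludes blocked cells): a1→b3: 3; b3→e4: 3; product = 9.
That gives 9 routes.

9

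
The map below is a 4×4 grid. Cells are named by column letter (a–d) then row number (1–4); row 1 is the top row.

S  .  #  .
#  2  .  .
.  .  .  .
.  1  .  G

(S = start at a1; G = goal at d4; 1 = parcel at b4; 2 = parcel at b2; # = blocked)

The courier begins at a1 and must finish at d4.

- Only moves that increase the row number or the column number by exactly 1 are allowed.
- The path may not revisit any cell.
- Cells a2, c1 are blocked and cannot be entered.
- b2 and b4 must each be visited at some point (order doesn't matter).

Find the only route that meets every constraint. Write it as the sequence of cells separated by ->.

a1 -> b1 -> b2 -> b3 -> b4 -> c4 -> d4

Moves only go right or down, so the column and row indices never decrease.
Route from a1: right to b1, 3× down (reaching b4), 2× right (reaching d4) — 6 moves in all.
Check: all required cells visited.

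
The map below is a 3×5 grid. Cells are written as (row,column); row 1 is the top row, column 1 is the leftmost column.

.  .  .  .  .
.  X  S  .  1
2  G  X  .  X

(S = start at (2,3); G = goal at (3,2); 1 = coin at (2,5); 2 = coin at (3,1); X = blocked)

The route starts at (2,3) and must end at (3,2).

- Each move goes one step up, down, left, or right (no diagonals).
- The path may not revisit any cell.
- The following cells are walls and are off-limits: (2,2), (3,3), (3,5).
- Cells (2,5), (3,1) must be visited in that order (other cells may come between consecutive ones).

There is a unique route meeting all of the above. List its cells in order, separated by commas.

(2,3), (2,4), (2,5), (1,5), (1,4), (1,3), (1,2), (1,1), (2,1), (3,1), (3,2)

The waypoints must appear in the order (2,5), (3,1), with no cell reused.
Route from (2,3): right 2 to (2,5), up 1 to (1,5), left 4 to (1,1), down 2 to (3,1), right 1 to (3,2) — 10 moves in all.
Check: order respected (1 at step 2, 2 at step 9).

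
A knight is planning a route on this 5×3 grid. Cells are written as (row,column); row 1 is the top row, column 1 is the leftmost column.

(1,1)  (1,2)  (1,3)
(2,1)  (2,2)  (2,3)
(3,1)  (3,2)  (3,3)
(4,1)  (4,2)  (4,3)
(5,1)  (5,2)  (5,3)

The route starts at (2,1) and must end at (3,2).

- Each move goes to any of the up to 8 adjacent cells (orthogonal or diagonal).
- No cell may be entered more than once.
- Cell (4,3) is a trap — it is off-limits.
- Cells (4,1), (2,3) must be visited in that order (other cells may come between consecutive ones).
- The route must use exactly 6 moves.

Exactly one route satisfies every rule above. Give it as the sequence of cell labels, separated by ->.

(2,1) -> (3,1) -> (4,1) -> (4,2) -> (3,3) -> (2,3) -> (3,2)

The waypoints must appear in the order (4,1), (2,3), with no cell reused.
Route from (2,1): down 2 to (4,1), right 1 to (4,2), up-right 1 to (3,3), up 1 to (2,3), down-left 1 to (3,2) — 6 moves in all.
Check: order respected ((4,1) at step 2, (2,3) at step 5); 6 moves as required.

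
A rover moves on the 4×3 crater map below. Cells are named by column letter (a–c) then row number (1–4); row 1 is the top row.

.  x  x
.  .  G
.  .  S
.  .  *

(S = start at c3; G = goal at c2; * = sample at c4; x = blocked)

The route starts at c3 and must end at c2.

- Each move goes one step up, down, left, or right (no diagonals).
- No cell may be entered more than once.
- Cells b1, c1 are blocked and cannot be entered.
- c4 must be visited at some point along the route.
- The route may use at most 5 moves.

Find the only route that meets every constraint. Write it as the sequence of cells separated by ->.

The budget equals the shortest possible length, so every move has to be on a shortest route through the required cells.
Route from c3: down to c4, left to b4, 2× up (reaching b2), right to c2 — 5 moves in all.
Check: all required cells visited; 5 ≤ 5 moves.

c3 -> c4 -> b4 -> b3 -> b2 -> c2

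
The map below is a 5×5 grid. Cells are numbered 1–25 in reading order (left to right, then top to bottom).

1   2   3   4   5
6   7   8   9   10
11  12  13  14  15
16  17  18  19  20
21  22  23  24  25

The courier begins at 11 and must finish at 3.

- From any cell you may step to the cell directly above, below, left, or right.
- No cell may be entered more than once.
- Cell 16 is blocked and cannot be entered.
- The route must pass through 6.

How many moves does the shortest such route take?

Any route passes through 6 somewhere between 11 and 3. Summing Manhattan distances along the two legs (11 → 6 → 3) gives a lower bound of 1 + 3 = 4 moves.
A route of 4 moves achieves this: 11 → 6 → 1 → 2 → 3.
Since 4 matches the lower bound, it is optimal.

4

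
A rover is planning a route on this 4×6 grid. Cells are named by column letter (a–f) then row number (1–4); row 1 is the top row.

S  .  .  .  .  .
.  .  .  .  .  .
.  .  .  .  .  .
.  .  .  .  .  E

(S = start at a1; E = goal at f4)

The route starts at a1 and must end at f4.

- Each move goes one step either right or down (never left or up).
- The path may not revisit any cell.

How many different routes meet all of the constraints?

A right/down-only route from a1 to f4 makes exactly 3 down-moves and 5 right-moves in some order.
With no other constraints that would be C(8,3) = 56 routes.
That gives 56 routes.

56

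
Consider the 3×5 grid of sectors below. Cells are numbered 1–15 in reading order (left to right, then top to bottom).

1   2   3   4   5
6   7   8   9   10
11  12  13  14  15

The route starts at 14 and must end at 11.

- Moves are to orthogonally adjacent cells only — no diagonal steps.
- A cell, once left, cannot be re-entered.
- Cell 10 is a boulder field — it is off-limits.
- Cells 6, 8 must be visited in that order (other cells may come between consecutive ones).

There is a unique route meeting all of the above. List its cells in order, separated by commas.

The waypoints must appear in the order 6, 8, with no cell reused.
Route from 14: 2× up (reaching 4), 3× left (reaching 1), down to 6, 2× right (reaching 8), down to 13, 2× left (reaching 11) — 11 moves in all.
Check: order respected (6 at step 6, 8 at step 8).

14, 9, 4, 3, 2, 1, 6, 7, 8, 13, 12, 11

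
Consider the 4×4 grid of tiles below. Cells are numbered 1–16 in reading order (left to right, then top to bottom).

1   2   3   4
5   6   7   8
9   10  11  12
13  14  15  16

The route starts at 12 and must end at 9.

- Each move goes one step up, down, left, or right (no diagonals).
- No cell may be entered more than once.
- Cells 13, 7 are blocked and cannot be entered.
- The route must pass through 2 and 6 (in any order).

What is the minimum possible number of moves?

7

Any route passes through 2 and 6 in some order between 12 and 9. Summing Manhattan distances along each leg and taking the cheapest ordering (12 → 6 → 2 → 9) gives a lower bound of 3 + 1 + 3 = 7 moves.
A route of 7 moves achieves this: 12 → 8 → 4 → 3 → 2 → 6 → 10 → 9.
Since 7 matches the lower bound, it is optimal.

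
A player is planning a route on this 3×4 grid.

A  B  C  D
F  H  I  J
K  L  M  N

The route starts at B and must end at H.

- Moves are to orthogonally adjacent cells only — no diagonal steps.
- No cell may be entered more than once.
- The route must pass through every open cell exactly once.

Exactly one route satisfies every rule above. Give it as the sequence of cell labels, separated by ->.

Need to visit all 12 open cells exactly once, starting at B and ending at H.
Cell K has only two open neighbours (F and L), so the path must pass straight through it: one of those is the cell it's entered from and the other is where it exits.
Route from B: left to A, 2× down (reaching K), 3× right (reaching N), 2× up (reaching D), left to C, down to I, left to H — 11 moves in all.
Check: all 12 open cells covered.

B -> A -> F -> K -> L -> M -> N -> J -> D -> C -> I -> H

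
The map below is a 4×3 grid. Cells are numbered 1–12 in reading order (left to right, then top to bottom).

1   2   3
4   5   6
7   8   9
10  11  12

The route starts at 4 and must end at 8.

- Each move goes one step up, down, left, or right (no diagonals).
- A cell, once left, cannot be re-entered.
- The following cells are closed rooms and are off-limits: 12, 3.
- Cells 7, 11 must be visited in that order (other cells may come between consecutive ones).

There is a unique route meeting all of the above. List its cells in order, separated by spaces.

The waypoints must appear in the order 7, 11, with no cell reused.
Route from 4: 2× down (reaching 10), right to 11, up to 8 — 4 moves in all.
Check: order respected (7 at step 1, 11 at step 3).

4 7 10 11 8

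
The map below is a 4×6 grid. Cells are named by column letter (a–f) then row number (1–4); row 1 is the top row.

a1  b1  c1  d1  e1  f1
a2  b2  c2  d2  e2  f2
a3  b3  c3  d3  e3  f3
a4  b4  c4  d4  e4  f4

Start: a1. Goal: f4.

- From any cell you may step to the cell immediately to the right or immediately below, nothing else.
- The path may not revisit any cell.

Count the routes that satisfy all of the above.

A right/down-only route from a1 to f4 makes exactly 3 down-moves and 5 right-moves in some order.
With no other constraints that would be C(8,3) = 56 routes.
That gives 56 routes.

56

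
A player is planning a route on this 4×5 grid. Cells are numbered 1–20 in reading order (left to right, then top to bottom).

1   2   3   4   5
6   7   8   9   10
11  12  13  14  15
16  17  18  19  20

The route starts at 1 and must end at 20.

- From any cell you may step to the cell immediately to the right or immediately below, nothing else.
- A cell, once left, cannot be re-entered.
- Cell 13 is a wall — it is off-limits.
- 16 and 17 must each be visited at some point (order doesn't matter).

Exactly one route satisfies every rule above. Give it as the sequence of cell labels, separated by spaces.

1 6 11 16 17 18 19 20

Moves only go right or down, so the column and row indices never decrease.
Route from 1: 3× down (reaching 16), 4× right (reaching 20) — 7 moves in all.
Check: all required cells visited.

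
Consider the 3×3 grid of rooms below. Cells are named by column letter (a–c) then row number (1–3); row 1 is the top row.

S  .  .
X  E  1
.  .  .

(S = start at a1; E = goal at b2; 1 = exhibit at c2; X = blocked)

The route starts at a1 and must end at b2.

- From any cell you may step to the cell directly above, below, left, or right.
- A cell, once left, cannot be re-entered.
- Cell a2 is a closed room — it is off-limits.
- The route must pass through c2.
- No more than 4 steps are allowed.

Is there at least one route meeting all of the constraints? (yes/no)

yes

One route that works: a1 → b1 → c1 → c2 → b2.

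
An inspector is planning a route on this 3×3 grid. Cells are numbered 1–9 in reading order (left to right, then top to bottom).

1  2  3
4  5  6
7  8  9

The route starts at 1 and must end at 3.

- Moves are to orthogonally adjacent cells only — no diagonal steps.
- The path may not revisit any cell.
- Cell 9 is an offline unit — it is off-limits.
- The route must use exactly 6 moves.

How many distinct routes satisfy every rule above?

2

Need simple routes of exactly 6 moves from 1 to 3 (Manhattan distance 2, so 2 moves are spent on a detour and 2 undoing it).
Enumerating: 1 4 7 8 5 2 3 | 1 4 7 8 5 6 3.
That gives 2 routes.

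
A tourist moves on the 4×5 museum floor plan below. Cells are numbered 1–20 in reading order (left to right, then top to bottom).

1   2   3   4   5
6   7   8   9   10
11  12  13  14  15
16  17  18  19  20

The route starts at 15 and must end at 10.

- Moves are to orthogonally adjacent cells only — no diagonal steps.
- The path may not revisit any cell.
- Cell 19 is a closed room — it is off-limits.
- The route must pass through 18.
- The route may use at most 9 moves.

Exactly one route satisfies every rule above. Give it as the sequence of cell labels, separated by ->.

15 -> 14 -> 13 -> 18 -> 17 -> 12 -> 7 -> 8 -> 9 -> 10

The 9-move cap with required stops at 18 leaves no slack for detours.
Route from 15: left 2 to 13, down 1 to 18, left 1 to 17, up 2 to 7, right 3 to 10 — 9 moves in all.
Check: all required cells visited; 9 ≤ 9 moves.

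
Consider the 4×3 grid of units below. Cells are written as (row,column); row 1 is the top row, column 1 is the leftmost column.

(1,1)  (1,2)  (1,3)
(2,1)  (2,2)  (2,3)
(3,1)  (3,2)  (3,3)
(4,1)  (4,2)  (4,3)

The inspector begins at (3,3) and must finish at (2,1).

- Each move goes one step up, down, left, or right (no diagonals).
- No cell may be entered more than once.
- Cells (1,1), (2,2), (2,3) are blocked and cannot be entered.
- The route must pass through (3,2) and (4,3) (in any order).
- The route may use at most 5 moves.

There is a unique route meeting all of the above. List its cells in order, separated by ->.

(3,3) -> (4,3) -> (4,2) -> (3,2) -> (3,1) -> (2,1)

Any route must reach (3,2) and (4,3) and still end at (2,1) within 5 moves, so the order of the required stops is forced.
Route from (3,3): down 1 to (4,3), left 1 to (4,2), up 1 to (3,2), left 1 to (3,1), up 1 to (2,1) — 5 moves in all.
Check: all required cells visited; 5 ≤ 5 moves.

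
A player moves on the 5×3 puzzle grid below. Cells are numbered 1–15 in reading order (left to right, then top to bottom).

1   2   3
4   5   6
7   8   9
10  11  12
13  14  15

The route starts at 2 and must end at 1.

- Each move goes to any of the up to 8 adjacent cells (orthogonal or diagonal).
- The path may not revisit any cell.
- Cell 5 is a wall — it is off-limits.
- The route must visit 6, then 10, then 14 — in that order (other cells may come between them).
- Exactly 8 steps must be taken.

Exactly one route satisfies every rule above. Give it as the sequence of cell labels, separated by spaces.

The waypoints must appear in the order 6, 10, 14, with no cell reused.
Route from 2: down-right 1 to 6, down-left 2 to 10, down-right 1 to 14, up 1 to 11, up-left 1 to 7, up 2 to 1 — 8 moves in all.
Check: order respected (6 at step 1, 10 at step 3, 14 at step 4); 8 moves as required.

2 6 8 10 14 11 7 4 1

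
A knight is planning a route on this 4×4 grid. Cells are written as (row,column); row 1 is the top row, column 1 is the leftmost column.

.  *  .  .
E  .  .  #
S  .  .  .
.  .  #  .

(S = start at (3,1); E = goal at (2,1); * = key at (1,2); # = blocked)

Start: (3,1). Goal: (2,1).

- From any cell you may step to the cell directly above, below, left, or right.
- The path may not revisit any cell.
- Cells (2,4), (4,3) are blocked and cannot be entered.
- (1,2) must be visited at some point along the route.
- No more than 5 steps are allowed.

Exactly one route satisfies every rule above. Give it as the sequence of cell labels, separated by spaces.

Any route must reach (1,2) and still end at (2,1) within 5 moves, so the order of the required stops is forced.
Route from (3,1): right to (3,2), 2× up (reaching (1,2)), left to (1,1), down to (2,1) — 5 moves in all.
Check: all required cells visited; 5 ≤ 5 moves.

(3,1) (3,2) (2,2) (1,2) (1,1) (2,1)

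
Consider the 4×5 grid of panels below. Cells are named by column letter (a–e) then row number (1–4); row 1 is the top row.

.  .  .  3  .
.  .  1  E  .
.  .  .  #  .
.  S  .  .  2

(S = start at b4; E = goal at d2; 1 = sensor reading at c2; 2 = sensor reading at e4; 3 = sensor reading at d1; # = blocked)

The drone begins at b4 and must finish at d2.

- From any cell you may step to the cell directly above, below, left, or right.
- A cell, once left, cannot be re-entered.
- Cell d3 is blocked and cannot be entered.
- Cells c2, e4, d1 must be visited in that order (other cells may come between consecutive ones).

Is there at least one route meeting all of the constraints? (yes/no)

One route that works: b4 → b3 → b2 → c2 → c3 → c4 → d4 → e4 → e3 → e2 → e1 → d1 → d2.

yes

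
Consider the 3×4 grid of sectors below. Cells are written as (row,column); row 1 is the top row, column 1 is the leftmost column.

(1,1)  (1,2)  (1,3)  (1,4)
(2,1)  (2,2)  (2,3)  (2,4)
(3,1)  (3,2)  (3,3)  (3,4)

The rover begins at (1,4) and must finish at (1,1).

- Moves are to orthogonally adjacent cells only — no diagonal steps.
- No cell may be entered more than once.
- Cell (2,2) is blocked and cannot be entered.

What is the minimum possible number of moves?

The Manhattan distance from (1,4) to (1,1) is |1−1| + |4−1| = 3, so at least 3 moves are needed.
A route of 3 moves achieves this: (1,4) → (1,3) → (1,2) → (1,1).
Since 3 matches the lower bound, it is optimal.

3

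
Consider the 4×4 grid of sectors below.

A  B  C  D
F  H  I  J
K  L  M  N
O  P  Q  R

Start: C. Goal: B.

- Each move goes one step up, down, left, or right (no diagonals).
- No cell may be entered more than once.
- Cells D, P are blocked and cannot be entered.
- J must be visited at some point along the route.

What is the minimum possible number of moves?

7

Any route passes through J somewhere between C and B. Summing Manhattan distances along the two legs (C → J → B) gives a lower bound of 2 + 3 = 5 moves.
The shortest route satisfying every rule uses 7 moves: C → I → J → N → M → L → H → B.
The bound of 5 isn't tight here; checking systematically, no route of length 5 through 6 satisfies every constraint, so 7 is the minimum.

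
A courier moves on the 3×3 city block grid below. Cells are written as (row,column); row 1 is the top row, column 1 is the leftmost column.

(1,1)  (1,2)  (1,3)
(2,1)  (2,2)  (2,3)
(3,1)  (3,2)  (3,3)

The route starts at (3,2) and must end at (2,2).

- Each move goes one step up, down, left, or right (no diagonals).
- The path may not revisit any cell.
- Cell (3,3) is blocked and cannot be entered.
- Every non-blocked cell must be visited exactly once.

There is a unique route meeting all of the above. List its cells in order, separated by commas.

Need to visit all 8 open cells exactly once, starting at (3,2) and ending at (2,2).
Route from (3,2): left 1 to (3,1), up 2 to (1,1), right 2 to (1,3), down 1 to (2,3), left 1 to (2,2) — 7 moves in all.
Check: all 8 open cells covered.

(3,2), (3,1), (2,1), (1,1), (1,2), (1,3), (2,3), (2,2)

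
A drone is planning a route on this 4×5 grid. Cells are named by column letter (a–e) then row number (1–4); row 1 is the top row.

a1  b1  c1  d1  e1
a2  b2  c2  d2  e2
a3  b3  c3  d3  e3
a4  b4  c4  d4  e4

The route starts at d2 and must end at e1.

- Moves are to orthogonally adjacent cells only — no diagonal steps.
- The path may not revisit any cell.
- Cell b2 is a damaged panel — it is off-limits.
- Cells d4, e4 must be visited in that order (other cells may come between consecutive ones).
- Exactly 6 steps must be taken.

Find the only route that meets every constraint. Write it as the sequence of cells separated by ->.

d2 -> d3 -> d4 -> e4 -> e3 -> e2 -> e1

The waypoints must appear in the order d4, e4, with no cell reused.
Route from d2: down 2 to d4, right 1 to e4, up 3 to e1 — 6 moves in all.
Check: order respected (d4 at step 2, e4 at step 3); 6 moves as required.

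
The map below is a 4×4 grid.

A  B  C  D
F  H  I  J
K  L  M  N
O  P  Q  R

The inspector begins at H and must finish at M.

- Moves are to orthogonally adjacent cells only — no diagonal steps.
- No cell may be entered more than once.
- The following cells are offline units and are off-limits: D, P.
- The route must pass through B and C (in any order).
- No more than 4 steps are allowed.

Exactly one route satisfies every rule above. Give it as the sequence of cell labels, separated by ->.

H -> B -> C -> I -> M

Any route must reach B and C and still end at M within 4 moves, so the order of the required stops is forced.
Route from H: up to B, right to C, 2× down (reaching M) — 4 moves in all.
Check: all required cells visited; 4 ≤ 4 moves.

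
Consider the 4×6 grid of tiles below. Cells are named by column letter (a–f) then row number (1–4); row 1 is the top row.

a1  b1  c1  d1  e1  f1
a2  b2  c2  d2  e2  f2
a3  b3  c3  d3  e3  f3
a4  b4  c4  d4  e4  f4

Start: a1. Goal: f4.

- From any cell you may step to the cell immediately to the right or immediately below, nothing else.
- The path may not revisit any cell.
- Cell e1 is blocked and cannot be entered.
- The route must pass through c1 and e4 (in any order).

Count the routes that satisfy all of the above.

9

A right/down-only route from a1 to f4 makes exactly 3 down-moves and 5 right-moves in some order.
With no other constraints that would be C(8,3) = 56 routes.
A monotone route can only reach the required cells in the order c1, e4, so split there and multiply the segment counts (each segment already excludes blocked cells): a1→c1: 1; c1→e4: 9; e4→f4: 1; product = 9.
That gives 9 routes.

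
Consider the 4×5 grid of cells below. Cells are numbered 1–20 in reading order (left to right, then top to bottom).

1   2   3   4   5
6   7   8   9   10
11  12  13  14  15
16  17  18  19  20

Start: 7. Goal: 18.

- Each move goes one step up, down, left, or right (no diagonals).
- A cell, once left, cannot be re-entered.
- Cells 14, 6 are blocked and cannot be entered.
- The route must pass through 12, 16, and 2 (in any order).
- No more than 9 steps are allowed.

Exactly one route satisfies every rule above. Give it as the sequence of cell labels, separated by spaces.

Any route must reach 12, 16, and 2 and still end at 18 within 9 moves, so the order of the required stops is forced.
Route from 7: up to 2, right to 3, 2× down (reaching 13), 2× left (reaching 11), down to 16, 2× right (reaching 18) — 9 moves in all.
Check: all required cells visited; 9 ≤ 9 moves.

7 2 3 8 13 12 11 16 17 18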